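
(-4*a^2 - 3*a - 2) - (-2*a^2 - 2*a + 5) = -2*a^2 - a - 7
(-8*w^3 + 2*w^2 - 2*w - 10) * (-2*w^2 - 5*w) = 16*w^5 + 36*w^4 - 6*w^3 + 30*w^2 + 50*w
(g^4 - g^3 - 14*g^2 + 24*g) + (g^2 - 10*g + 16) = g^4 - g^3 - 13*g^2 + 14*g + 16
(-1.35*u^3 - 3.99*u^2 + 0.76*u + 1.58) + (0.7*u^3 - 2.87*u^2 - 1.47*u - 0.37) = -0.65*u^3 - 6.86*u^2 - 0.71*u + 1.21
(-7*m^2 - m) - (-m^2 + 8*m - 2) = -6*m^2 - 9*m + 2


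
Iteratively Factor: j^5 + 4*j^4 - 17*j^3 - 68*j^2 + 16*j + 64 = (j - 4)*(j^4 + 8*j^3 + 15*j^2 - 8*j - 16) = (j - 4)*(j + 4)*(j^3 + 4*j^2 - j - 4) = (j - 4)*(j + 1)*(j + 4)*(j^2 + 3*j - 4) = (j - 4)*(j - 1)*(j + 1)*(j + 4)*(j + 4)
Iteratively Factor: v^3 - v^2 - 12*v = (v + 3)*(v^2 - 4*v) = v*(v + 3)*(v - 4)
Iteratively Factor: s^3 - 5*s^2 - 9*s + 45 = (s + 3)*(s^2 - 8*s + 15) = (s - 3)*(s + 3)*(s - 5)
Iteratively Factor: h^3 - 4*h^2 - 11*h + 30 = (h - 2)*(h^2 - 2*h - 15) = (h - 5)*(h - 2)*(h + 3)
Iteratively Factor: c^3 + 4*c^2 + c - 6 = (c + 2)*(c^2 + 2*c - 3) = (c + 2)*(c + 3)*(c - 1)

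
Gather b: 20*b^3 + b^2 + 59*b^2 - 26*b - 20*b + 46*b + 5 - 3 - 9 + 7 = 20*b^3 + 60*b^2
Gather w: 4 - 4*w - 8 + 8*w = 4*w - 4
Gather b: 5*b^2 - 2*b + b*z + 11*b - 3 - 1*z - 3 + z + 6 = 5*b^2 + b*(z + 9)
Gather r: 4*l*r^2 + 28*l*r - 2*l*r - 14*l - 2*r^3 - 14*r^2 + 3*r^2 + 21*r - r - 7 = -14*l - 2*r^3 + r^2*(4*l - 11) + r*(26*l + 20) - 7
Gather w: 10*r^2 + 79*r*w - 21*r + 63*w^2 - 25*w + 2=10*r^2 - 21*r + 63*w^2 + w*(79*r - 25) + 2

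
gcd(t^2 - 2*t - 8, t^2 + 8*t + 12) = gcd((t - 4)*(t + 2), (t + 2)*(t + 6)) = t + 2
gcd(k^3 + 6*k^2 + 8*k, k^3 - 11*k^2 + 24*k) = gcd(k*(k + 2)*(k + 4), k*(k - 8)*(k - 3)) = k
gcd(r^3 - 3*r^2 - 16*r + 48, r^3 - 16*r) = r^2 - 16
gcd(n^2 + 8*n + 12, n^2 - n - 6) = n + 2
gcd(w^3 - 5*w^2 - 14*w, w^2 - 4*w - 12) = w + 2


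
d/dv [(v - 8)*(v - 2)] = 2*v - 10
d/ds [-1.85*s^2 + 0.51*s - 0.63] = 0.51 - 3.7*s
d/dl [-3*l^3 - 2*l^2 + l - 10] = -9*l^2 - 4*l + 1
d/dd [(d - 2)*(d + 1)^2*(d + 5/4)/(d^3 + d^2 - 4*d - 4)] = (d^2 + 4*d + 13/4)/(d^2 + 4*d + 4)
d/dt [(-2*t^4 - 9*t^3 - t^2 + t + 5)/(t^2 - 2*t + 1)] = (-4*t^4 - t^3 + 27*t^2 + t - 11)/(t^3 - 3*t^2 + 3*t - 1)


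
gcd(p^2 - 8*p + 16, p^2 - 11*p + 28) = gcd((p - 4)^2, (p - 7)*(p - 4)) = p - 4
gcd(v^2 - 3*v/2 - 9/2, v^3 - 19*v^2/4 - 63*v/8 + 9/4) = v + 3/2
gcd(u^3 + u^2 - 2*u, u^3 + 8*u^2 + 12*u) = u^2 + 2*u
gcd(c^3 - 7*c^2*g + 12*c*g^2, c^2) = c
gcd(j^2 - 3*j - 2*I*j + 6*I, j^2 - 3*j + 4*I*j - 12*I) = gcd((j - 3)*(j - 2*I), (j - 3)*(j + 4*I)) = j - 3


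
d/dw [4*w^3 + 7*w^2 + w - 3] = 12*w^2 + 14*w + 1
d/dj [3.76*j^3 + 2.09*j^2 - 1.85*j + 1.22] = 11.28*j^2 + 4.18*j - 1.85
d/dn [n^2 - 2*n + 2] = 2*n - 2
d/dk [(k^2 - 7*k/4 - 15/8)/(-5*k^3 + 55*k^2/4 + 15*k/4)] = (32*k^4 - 112*k^3 - 2*k^2 + 330*k + 45)/(10*k^2*(16*k^4 - 88*k^3 + 97*k^2 + 66*k + 9))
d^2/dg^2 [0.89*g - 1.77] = 0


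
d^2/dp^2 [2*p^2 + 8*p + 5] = 4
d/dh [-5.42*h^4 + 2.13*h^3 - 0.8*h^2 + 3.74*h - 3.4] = -21.68*h^3 + 6.39*h^2 - 1.6*h + 3.74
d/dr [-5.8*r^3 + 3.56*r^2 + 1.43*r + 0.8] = -17.4*r^2 + 7.12*r + 1.43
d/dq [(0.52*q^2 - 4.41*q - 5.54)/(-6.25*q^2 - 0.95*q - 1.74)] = (-28.0565*q^2 - 71.0596*q + 2.4104)/(39.0625*q^4 + 11.875*q^3 + 22.6525*q^2 + 3.306*q + 3.0276)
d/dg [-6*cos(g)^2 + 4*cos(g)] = 4*(3*cos(g) - 1)*sin(g)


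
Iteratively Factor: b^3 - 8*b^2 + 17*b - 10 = (b - 5)*(b^2 - 3*b + 2) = (b - 5)*(b - 2)*(b - 1)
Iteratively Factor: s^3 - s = (s + 1)*(s^2 - s) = (s - 1)*(s + 1)*(s)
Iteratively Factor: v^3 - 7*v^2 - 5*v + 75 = (v - 5)*(v^2 - 2*v - 15) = (v - 5)^2*(v + 3)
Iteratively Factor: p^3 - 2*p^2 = (p)*(p^2 - 2*p) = p*(p - 2)*(p)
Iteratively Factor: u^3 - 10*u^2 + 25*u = (u - 5)*(u^2 - 5*u) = (u - 5)^2*(u)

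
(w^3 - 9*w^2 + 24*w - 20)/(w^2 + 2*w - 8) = (w^2 - 7*w + 10)/(w + 4)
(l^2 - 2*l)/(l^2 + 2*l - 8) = l/(l + 4)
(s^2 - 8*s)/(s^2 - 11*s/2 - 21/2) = 2*s*(8 - s)/(-2*s^2 + 11*s + 21)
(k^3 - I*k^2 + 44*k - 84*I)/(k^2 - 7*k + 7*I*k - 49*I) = (k^2 - 8*I*k - 12)/(k - 7)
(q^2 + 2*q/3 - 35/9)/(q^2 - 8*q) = (9*q^2 + 6*q - 35)/(9*q*(q - 8))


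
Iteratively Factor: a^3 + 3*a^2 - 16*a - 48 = (a - 4)*(a^2 + 7*a + 12) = (a - 4)*(a + 3)*(a + 4)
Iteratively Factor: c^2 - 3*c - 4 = (c - 4)*(c + 1)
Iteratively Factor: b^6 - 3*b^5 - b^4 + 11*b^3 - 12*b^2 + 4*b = (b - 1)*(b^5 - 2*b^4 - 3*b^3 + 8*b^2 - 4*b) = (b - 1)^2*(b^4 - b^3 - 4*b^2 + 4*b) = (b - 1)^2*(b + 2)*(b^3 - 3*b^2 + 2*b) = (b - 2)*(b - 1)^2*(b + 2)*(b^2 - b) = (b - 2)*(b - 1)^3*(b + 2)*(b)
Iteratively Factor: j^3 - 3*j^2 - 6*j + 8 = (j + 2)*(j^2 - 5*j + 4) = (j - 1)*(j + 2)*(j - 4)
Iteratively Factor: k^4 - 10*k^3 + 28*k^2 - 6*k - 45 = (k - 3)*(k^3 - 7*k^2 + 7*k + 15) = (k - 3)*(k + 1)*(k^2 - 8*k + 15) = (k - 5)*(k - 3)*(k + 1)*(k - 3)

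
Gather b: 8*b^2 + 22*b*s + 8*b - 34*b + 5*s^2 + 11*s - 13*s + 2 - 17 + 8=8*b^2 + b*(22*s - 26) + 5*s^2 - 2*s - 7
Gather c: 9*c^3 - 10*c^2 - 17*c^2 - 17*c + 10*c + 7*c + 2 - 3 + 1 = 9*c^3 - 27*c^2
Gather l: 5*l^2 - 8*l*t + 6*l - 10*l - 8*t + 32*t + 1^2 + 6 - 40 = 5*l^2 + l*(-8*t - 4) + 24*t - 33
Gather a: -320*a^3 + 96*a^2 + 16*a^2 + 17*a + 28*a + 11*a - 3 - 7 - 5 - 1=-320*a^3 + 112*a^2 + 56*a - 16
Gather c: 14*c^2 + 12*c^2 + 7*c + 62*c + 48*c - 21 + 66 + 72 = 26*c^2 + 117*c + 117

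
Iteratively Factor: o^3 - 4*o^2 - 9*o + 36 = (o - 4)*(o^2 - 9) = (o - 4)*(o + 3)*(o - 3)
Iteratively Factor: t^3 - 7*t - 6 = (t - 3)*(t^2 + 3*t + 2) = (t - 3)*(t + 1)*(t + 2)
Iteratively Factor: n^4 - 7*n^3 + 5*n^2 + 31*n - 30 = (n - 5)*(n^3 - 2*n^2 - 5*n + 6) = (n - 5)*(n - 3)*(n^2 + n - 2) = (n - 5)*(n - 3)*(n + 2)*(n - 1)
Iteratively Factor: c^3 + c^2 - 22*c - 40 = (c + 2)*(c^2 - c - 20) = (c + 2)*(c + 4)*(c - 5)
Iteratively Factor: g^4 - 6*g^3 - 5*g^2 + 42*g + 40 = (g + 2)*(g^3 - 8*g^2 + 11*g + 20) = (g + 1)*(g + 2)*(g^2 - 9*g + 20) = (g - 4)*(g + 1)*(g + 2)*(g - 5)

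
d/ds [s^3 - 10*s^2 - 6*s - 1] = 3*s^2 - 20*s - 6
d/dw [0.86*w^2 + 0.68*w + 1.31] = 1.72*w + 0.68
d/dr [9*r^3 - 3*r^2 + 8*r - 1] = 27*r^2 - 6*r + 8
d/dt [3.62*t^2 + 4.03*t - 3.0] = 7.24*t + 4.03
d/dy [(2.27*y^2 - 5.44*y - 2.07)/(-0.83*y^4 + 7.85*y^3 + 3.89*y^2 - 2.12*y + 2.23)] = (3.7682*y^5 - 31.3651*y^4 + 78.5356*y^3 + 65.0977*y^2 + 26.2288*y - 16.5196)/(0.6889*y^8 - 13.031*y^7 + 55.1651*y^6 + 64.5922*y^5 - 21.8537*y^4 + 18.5174*y^3 + 21.8438*y^2 - 9.4552*y + 4.9729)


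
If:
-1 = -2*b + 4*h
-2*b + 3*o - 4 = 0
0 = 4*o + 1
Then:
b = -19/8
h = -23/16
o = -1/4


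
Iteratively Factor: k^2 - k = (k - 1)*(k)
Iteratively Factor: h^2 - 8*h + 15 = (h - 5)*(h - 3)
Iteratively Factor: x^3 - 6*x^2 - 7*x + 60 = (x - 4)*(x^2 - 2*x - 15) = (x - 5)*(x - 4)*(x + 3)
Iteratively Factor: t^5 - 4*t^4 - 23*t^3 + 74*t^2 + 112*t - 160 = (t + 2)*(t^4 - 6*t^3 - 11*t^2 + 96*t - 80) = (t + 2)*(t + 4)*(t^3 - 10*t^2 + 29*t - 20) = (t - 5)*(t + 2)*(t + 4)*(t^2 - 5*t + 4) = (t - 5)*(t - 4)*(t + 2)*(t + 4)*(t - 1)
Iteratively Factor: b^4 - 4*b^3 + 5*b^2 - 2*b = (b - 1)*(b^3 - 3*b^2 + 2*b) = (b - 2)*(b - 1)*(b^2 - b) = (b - 2)*(b - 1)^2*(b)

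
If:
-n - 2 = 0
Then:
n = -2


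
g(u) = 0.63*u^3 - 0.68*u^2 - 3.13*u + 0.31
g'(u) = 1.89*u^2 - 1.36*u - 3.13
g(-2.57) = -6.83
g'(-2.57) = 12.85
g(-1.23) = 1.96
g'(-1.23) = 1.40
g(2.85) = 0.45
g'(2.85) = 8.35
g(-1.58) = 1.07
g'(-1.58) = 3.74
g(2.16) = -3.27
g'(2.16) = 2.75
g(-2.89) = -11.53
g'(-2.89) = 16.59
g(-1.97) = -0.98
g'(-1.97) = 6.88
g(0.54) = -1.48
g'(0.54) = -3.31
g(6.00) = 93.13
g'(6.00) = 56.75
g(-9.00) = -485.87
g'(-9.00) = 162.20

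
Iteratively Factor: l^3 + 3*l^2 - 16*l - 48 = (l - 4)*(l^2 + 7*l + 12) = (l - 4)*(l + 4)*(l + 3)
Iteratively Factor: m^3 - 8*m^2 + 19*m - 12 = (m - 4)*(m^2 - 4*m + 3) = (m - 4)*(m - 1)*(m - 3)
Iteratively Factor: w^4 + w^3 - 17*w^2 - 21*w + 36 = (w - 1)*(w^3 + 2*w^2 - 15*w - 36) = (w - 1)*(w + 3)*(w^2 - w - 12) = (w - 4)*(w - 1)*(w + 3)*(w + 3)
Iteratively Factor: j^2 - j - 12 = (j - 4)*(j + 3)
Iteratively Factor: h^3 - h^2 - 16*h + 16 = (h - 1)*(h^2 - 16) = (h - 4)*(h - 1)*(h + 4)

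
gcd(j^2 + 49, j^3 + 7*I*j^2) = j + 7*I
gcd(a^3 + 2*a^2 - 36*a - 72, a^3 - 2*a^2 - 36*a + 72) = a^2 - 36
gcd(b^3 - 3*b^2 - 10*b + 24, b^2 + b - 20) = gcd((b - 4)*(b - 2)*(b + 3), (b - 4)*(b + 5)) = b - 4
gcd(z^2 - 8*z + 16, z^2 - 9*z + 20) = z - 4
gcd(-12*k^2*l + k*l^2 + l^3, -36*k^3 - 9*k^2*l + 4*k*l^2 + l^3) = 12*k^2 - k*l - l^2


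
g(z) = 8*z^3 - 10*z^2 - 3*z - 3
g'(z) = 24*z^2 - 20*z - 3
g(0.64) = -6.92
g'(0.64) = -5.97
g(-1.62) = -58.40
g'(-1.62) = 92.39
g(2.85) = 92.42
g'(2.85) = 134.94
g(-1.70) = -66.10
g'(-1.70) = 100.36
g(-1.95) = -94.49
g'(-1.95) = 127.26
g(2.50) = 52.00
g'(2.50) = 97.00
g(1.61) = -0.36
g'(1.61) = 27.01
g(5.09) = 777.63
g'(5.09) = 516.99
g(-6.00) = -2073.00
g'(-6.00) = 981.00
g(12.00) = 12345.00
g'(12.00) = 3213.00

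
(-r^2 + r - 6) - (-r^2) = r - 6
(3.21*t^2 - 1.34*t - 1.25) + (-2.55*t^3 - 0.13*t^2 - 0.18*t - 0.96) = -2.55*t^3 + 3.08*t^2 - 1.52*t - 2.21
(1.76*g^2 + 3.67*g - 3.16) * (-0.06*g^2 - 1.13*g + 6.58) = -0.1056*g^4 - 2.209*g^3 + 7.6233*g^2 + 27.7194*g - 20.7928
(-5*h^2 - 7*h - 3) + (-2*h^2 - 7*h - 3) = -7*h^2 - 14*h - 6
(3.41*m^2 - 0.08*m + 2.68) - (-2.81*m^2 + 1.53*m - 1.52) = 6.22*m^2 - 1.61*m + 4.2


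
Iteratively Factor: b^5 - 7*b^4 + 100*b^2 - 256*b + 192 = (b - 3)*(b^4 - 4*b^3 - 12*b^2 + 64*b - 64) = (b - 3)*(b + 4)*(b^3 - 8*b^2 + 20*b - 16) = (b - 3)*(b - 2)*(b + 4)*(b^2 - 6*b + 8) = (b - 4)*(b - 3)*(b - 2)*(b + 4)*(b - 2)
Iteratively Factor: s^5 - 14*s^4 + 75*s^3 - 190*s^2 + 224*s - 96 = (s - 2)*(s^4 - 12*s^3 + 51*s^2 - 88*s + 48) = (s - 4)*(s - 2)*(s^3 - 8*s^2 + 19*s - 12) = (s - 4)^2*(s - 2)*(s^2 - 4*s + 3) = (s - 4)^2*(s - 2)*(s - 1)*(s - 3)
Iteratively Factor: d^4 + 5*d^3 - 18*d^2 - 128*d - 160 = (d + 4)*(d^3 + d^2 - 22*d - 40) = (d - 5)*(d + 4)*(d^2 + 6*d + 8) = (d - 5)*(d + 4)^2*(d + 2)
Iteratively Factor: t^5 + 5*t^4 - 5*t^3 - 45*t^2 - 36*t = (t + 4)*(t^4 + t^3 - 9*t^2 - 9*t) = (t + 1)*(t + 4)*(t^3 - 9*t) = (t + 1)*(t + 3)*(t + 4)*(t^2 - 3*t) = (t - 3)*(t + 1)*(t + 3)*(t + 4)*(t)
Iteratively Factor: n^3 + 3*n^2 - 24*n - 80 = (n - 5)*(n^2 + 8*n + 16) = (n - 5)*(n + 4)*(n + 4)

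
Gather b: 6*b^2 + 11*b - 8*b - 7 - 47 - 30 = 6*b^2 + 3*b - 84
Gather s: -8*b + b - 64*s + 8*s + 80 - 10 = -7*b - 56*s + 70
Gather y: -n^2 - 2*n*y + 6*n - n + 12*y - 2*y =-n^2 + 5*n + y*(10 - 2*n)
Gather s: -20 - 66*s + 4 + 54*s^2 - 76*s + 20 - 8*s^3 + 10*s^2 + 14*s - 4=-8*s^3 + 64*s^2 - 128*s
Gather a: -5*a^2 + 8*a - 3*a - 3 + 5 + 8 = -5*a^2 + 5*a + 10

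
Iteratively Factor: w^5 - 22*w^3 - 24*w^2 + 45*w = (w - 5)*(w^4 + 5*w^3 + 3*w^2 - 9*w) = w*(w - 5)*(w^3 + 5*w^2 + 3*w - 9) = w*(w - 5)*(w + 3)*(w^2 + 2*w - 3) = w*(w - 5)*(w - 1)*(w + 3)*(w + 3)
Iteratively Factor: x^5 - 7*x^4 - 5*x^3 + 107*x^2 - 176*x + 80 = (x - 1)*(x^4 - 6*x^3 - 11*x^2 + 96*x - 80) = (x - 1)^2*(x^3 - 5*x^2 - 16*x + 80) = (x - 4)*(x - 1)^2*(x^2 - x - 20) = (x - 5)*(x - 4)*(x - 1)^2*(x + 4)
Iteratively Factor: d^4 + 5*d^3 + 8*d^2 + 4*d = (d + 1)*(d^3 + 4*d^2 + 4*d) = d*(d + 1)*(d^2 + 4*d + 4) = d*(d + 1)*(d + 2)*(d + 2)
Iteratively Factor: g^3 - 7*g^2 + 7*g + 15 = (g - 3)*(g^2 - 4*g - 5) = (g - 3)*(g + 1)*(g - 5)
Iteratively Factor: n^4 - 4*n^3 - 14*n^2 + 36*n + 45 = (n - 5)*(n^3 + n^2 - 9*n - 9) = (n - 5)*(n + 3)*(n^2 - 2*n - 3) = (n - 5)*(n - 3)*(n + 3)*(n + 1)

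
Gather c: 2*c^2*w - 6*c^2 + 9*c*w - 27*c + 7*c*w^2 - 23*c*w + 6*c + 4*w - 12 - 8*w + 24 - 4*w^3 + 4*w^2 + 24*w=c^2*(2*w - 6) + c*(7*w^2 - 14*w - 21) - 4*w^3 + 4*w^2 + 20*w + 12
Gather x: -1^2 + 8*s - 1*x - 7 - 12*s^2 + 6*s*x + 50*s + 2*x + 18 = -12*s^2 + 58*s + x*(6*s + 1) + 10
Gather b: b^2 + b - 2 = b^2 + b - 2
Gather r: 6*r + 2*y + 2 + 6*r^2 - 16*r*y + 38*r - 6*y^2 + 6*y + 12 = 6*r^2 + r*(44 - 16*y) - 6*y^2 + 8*y + 14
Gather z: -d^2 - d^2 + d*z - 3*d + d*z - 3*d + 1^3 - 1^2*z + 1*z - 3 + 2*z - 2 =-2*d^2 - 6*d + z*(2*d + 2) - 4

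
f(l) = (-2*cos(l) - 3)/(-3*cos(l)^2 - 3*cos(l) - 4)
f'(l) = (-6*sin(l)*cos(l) - 3*sin(l))*(-2*cos(l) - 3)/(-3*cos(l)^2 - 3*cos(l) - 4)^2 + 2*sin(l)/(-3*cos(l)^2 - 3*cos(l) - 4)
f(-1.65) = 0.75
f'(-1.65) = 0.03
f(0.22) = 0.51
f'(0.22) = 0.06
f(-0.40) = 0.52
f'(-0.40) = -0.10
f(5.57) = 0.57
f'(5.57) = -0.19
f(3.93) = 0.47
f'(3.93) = 0.54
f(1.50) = 0.74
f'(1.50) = 0.13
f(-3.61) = 0.33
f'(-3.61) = -0.34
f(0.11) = 0.50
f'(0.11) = 0.03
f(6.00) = 0.51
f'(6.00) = -0.07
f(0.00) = 0.50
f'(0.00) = 0.00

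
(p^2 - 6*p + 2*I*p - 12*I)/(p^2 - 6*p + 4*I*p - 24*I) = (p + 2*I)/(p + 4*I)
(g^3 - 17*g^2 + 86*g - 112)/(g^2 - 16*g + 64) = (g^2 - 9*g + 14)/(g - 8)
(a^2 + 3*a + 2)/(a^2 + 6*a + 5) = (a + 2)/(a + 5)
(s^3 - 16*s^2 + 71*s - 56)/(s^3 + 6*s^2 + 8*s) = (s^3 - 16*s^2 + 71*s - 56)/(s*(s^2 + 6*s + 8))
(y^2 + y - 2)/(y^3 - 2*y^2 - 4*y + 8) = (y - 1)/(y^2 - 4*y + 4)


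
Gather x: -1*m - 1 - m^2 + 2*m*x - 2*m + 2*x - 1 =-m^2 - 3*m + x*(2*m + 2) - 2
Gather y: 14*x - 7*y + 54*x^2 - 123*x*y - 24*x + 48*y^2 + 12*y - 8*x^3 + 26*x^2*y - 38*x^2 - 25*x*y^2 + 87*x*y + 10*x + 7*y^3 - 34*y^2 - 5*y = -8*x^3 + 16*x^2 + 7*y^3 + y^2*(14 - 25*x) + y*(26*x^2 - 36*x)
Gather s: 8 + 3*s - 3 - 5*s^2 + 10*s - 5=-5*s^2 + 13*s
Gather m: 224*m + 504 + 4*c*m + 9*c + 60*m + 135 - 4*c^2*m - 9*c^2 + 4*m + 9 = -9*c^2 + 9*c + m*(-4*c^2 + 4*c + 288) + 648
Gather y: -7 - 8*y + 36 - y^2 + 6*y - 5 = -y^2 - 2*y + 24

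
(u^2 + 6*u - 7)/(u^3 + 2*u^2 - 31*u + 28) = 1/(u - 4)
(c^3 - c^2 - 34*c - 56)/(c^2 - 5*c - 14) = c + 4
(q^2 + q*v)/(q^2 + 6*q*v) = (q + v)/(q + 6*v)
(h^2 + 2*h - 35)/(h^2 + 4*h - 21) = (h - 5)/(h - 3)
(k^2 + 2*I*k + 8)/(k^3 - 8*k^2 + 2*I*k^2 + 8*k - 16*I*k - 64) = 1/(k - 8)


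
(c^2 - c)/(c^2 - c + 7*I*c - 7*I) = c/(c + 7*I)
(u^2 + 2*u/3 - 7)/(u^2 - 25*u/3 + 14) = (u + 3)/(u - 6)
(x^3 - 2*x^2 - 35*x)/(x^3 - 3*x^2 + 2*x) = (x^2 - 2*x - 35)/(x^2 - 3*x + 2)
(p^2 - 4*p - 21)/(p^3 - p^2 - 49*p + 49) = (p + 3)/(p^2 + 6*p - 7)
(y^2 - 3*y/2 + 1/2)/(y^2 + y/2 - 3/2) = (2*y - 1)/(2*y + 3)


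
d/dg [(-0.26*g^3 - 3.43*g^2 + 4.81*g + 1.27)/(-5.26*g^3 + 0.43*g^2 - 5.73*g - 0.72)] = (-18.1536*g^4 + 53.5808*g^3 + 38.1878*g^2 + 3.847*g + 3.8139)/(27.6676*g^6 - 4.5236*g^5 + 60.4645*g^4 + 2.6466*g^3 + 32.2137*g^2 + 8.2512*g + 0.5184)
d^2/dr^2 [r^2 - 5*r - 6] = 2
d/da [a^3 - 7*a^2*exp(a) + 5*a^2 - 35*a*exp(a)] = -7*a^2*exp(a) + 3*a^2 - 49*a*exp(a) + 10*a - 35*exp(a)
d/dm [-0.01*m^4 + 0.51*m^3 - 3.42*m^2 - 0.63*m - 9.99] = -0.04*m^3 + 1.53*m^2 - 6.84*m - 0.63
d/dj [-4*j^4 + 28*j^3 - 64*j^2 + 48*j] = -16*j^3 + 84*j^2 - 128*j + 48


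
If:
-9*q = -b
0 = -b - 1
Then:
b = -1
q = -1/9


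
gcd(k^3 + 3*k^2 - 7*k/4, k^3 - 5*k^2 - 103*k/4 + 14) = k^2 + 3*k - 7/4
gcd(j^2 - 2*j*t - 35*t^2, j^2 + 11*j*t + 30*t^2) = j + 5*t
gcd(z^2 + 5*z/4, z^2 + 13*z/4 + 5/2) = z + 5/4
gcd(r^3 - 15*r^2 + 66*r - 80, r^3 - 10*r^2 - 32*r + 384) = r - 8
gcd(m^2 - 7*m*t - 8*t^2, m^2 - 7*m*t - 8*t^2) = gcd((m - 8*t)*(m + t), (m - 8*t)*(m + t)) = -m^2 + 7*m*t + 8*t^2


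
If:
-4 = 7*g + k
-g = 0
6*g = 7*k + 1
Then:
No Solution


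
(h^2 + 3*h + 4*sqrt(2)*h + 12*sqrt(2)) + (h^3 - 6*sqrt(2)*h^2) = h^3 - 6*sqrt(2)*h^2 + h^2 + 3*h + 4*sqrt(2)*h + 12*sqrt(2)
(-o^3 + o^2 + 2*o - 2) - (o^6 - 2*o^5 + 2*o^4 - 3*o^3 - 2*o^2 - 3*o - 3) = -o^6 + 2*o^5 - 2*o^4 + 2*o^3 + 3*o^2 + 5*o + 1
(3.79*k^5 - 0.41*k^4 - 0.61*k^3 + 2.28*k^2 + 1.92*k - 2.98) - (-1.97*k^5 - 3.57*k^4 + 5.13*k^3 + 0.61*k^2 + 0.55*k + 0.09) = 5.76*k^5 + 3.16*k^4 - 5.74*k^3 + 1.67*k^2 + 1.37*k - 3.07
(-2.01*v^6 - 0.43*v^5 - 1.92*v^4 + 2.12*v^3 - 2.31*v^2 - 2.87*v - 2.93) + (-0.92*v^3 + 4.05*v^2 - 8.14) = -2.01*v^6 - 0.43*v^5 - 1.92*v^4 + 1.2*v^3 + 1.74*v^2 - 2.87*v - 11.07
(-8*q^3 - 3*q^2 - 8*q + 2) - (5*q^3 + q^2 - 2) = -13*q^3 - 4*q^2 - 8*q + 4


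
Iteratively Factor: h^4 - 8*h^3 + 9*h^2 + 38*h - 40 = (h - 5)*(h^3 - 3*h^2 - 6*h + 8) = (h - 5)*(h - 4)*(h^2 + h - 2) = (h - 5)*(h - 4)*(h - 1)*(h + 2)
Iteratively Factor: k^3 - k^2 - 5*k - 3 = (k - 3)*(k^2 + 2*k + 1) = (k - 3)*(k + 1)*(k + 1)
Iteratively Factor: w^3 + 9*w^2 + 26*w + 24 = (w + 3)*(w^2 + 6*w + 8) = (w + 2)*(w + 3)*(w + 4)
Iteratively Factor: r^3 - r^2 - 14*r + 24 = (r - 2)*(r^2 + r - 12) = (r - 2)*(r + 4)*(r - 3)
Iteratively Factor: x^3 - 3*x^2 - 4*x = (x + 1)*(x^2 - 4*x) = x*(x + 1)*(x - 4)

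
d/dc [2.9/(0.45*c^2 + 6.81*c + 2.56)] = (-2.61*c - 19.749)/(0.45*c^2 + 6.81*c + 2.56)^2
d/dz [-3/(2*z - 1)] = 6/(2*z - 1)^2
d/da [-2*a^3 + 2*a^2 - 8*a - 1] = -6*a^2 + 4*a - 8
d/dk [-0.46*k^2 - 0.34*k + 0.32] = -0.92*k - 0.34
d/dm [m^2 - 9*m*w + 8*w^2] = 2*m - 9*w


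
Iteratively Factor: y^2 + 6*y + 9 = (y + 3)*(y + 3)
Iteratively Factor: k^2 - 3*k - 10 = (k + 2)*(k - 5)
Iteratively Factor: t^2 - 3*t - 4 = (t + 1)*(t - 4)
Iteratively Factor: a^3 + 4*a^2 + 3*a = (a + 1)*(a^2 + 3*a) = a*(a + 1)*(a + 3)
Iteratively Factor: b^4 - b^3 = (b - 1)*(b^3) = b*(b - 1)*(b^2) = b^2*(b - 1)*(b)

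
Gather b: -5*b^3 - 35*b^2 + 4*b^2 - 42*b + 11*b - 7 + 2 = -5*b^3 - 31*b^2 - 31*b - 5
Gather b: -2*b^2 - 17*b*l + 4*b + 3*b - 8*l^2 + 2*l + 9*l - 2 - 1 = -2*b^2 + b*(7 - 17*l) - 8*l^2 + 11*l - 3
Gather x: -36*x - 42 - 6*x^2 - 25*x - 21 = -6*x^2 - 61*x - 63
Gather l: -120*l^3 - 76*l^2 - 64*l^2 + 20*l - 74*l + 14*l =-120*l^3 - 140*l^2 - 40*l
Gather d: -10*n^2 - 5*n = -10*n^2 - 5*n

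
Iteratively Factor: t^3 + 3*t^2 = (t)*(t^2 + 3*t) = t*(t + 3)*(t)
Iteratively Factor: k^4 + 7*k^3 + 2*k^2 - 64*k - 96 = (k + 2)*(k^3 + 5*k^2 - 8*k - 48) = (k + 2)*(k + 4)*(k^2 + k - 12) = (k + 2)*(k + 4)^2*(k - 3)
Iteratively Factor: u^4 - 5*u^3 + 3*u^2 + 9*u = (u)*(u^3 - 5*u^2 + 3*u + 9) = u*(u - 3)*(u^2 - 2*u - 3) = u*(u - 3)^2*(u + 1)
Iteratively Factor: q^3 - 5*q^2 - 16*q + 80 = (q + 4)*(q^2 - 9*q + 20) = (q - 4)*(q + 4)*(q - 5)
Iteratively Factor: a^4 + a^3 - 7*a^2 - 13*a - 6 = (a + 2)*(a^3 - a^2 - 5*a - 3) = (a + 1)*(a + 2)*(a^2 - 2*a - 3) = (a - 3)*(a + 1)*(a + 2)*(a + 1)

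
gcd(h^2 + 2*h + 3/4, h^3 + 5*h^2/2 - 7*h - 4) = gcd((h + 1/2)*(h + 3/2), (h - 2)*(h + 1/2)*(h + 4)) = h + 1/2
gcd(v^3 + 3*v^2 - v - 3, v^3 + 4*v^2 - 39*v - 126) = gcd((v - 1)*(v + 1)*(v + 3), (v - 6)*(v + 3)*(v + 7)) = v + 3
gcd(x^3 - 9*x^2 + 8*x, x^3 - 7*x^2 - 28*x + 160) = x - 8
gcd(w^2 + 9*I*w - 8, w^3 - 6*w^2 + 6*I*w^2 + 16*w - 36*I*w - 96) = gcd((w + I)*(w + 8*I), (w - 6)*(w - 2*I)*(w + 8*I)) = w + 8*I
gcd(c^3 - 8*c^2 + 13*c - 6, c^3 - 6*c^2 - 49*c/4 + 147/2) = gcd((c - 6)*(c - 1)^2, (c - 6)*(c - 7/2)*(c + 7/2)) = c - 6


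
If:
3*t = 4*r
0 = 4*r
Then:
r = 0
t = 0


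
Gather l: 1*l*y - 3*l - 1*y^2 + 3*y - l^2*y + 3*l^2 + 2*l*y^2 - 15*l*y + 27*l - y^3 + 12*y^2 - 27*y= l^2*(3 - y) + l*(2*y^2 - 14*y + 24) - y^3 + 11*y^2 - 24*y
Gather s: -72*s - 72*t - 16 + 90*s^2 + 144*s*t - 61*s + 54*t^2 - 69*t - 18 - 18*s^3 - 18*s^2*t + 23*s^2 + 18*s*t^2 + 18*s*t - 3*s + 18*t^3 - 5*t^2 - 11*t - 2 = -18*s^3 + s^2*(113 - 18*t) + s*(18*t^2 + 162*t - 136) + 18*t^3 + 49*t^2 - 152*t - 36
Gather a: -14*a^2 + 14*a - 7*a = -14*a^2 + 7*a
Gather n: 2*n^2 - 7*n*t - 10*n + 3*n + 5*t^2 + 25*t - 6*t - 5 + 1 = 2*n^2 + n*(-7*t - 7) + 5*t^2 + 19*t - 4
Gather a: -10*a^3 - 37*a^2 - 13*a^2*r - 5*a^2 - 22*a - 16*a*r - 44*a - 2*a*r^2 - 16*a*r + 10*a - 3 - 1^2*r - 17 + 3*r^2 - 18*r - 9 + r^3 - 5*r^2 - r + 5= -10*a^3 + a^2*(-13*r - 42) + a*(-2*r^2 - 32*r - 56) + r^3 - 2*r^2 - 20*r - 24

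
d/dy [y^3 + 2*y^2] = y*(3*y + 4)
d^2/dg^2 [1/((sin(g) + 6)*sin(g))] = 2*(-2*sin(g) - 9 - 15/sin(g) + 18/sin(g)^2 + 36/sin(g)^3)/(sin(g) + 6)^3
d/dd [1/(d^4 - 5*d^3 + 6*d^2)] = (-4*d^2 + 15*d - 12)/(d^3*(d^2 - 5*d + 6)^2)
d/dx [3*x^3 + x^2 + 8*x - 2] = 9*x^2 + 2*x + 8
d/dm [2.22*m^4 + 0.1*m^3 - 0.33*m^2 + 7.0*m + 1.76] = 8.88*m^3 + 0.3*m^2 - 0.66*m + 7.0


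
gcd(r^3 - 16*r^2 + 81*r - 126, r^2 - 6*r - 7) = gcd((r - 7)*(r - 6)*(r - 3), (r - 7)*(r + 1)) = r - 7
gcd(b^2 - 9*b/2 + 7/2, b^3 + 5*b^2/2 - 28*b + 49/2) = b^2 - 9*b/2 + 7/2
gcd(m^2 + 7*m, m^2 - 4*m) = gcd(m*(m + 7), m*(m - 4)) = m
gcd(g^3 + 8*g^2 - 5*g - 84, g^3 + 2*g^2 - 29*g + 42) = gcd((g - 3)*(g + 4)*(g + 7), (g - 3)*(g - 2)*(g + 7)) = g^2 + 4*g - 21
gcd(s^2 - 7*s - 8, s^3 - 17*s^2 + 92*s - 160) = s - 8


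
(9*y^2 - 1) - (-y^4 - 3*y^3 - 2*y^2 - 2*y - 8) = y^4 + 3*y^3 + 11*y^2 + 2*y + 7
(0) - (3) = -3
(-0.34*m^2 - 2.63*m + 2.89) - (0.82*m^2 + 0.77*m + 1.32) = -1.16*m^2 - 3.4*m + 1.57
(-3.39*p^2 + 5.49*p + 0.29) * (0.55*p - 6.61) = -1.8645*p^3 + 25.4274*p^2 - 36.1294*p - 1.9169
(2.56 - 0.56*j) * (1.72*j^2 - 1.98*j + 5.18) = -0.9632*j^3 + 5.512*j^2 - 7.9696*j + 13.2608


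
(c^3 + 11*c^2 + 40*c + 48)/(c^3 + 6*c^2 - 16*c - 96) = (c^2 + 7*c + 12)/(c^2 + 2*c - 24)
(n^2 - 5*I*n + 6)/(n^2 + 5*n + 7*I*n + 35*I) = (n^2 - 5*I*n + 6)/(n^2 + n*(5 + 7*I) + 35*I)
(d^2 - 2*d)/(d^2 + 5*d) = (d - 2)/(d + 5)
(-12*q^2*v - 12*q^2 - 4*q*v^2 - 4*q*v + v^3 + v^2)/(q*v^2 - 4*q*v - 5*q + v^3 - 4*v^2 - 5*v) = (-12*q^2 - 4*q*v + v^2)/(q*v - 5*q + v^2 - 5*v)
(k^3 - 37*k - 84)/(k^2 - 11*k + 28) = (k^2 + 7*k + 12)/(k - 4)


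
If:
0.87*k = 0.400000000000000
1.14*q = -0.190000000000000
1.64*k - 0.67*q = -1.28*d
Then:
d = -0.68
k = 0.46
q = -0.17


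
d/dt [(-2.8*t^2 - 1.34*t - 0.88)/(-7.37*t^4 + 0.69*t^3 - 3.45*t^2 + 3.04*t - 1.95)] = (-41.272*t^5 - 27.6954*t^4 - 24.0932*t^3 - 11.3134*t^2 + 4.848*t + 5.2882)/(54.3169*t^8 - 10.1706*t^7 + 51.3291*t^6 - 49.5706*t^5 + 44.8407*t^4 - 23.667*t^3 + 22.6966*t^2 - 11.856*t + 3.8025)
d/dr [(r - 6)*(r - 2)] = 2*r - 8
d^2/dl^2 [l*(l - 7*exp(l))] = -7*l*exp(l) - 14*exp(l) + 2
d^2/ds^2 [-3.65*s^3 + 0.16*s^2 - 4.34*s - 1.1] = 0.32 - 21.9*s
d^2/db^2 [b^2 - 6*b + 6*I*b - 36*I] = 2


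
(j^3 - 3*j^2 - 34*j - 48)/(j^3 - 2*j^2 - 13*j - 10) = (j^2 - 5*j - 24)/(j^2 - 4*j - 5)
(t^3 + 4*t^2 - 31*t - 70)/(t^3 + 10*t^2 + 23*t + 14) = (t - 5)/(t + 1)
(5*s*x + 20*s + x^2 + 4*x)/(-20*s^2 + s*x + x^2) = (x + 4)/(-4*s + x)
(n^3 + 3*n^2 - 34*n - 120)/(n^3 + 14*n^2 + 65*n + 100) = (n - 6)/(n + 5)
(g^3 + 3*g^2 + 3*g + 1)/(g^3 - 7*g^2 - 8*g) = (g^2 + 2*g + 1)/(g*(g - 8))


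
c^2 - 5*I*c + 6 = (c - 6*I)*(c + I)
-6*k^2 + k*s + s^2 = (-2*k + s)*(3*k + s)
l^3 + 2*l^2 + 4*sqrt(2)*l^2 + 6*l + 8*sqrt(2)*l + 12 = (l + 2)*(l + sqrt(2))*(l + 3*sqrt(2))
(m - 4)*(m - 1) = m^2 - 5*m + 4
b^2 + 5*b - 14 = (b - 2)*(b + 7)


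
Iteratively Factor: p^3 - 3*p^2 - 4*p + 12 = (p - 2)*(p^2 - p - 6) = (p - 3)*(p - 2)*(p + 2)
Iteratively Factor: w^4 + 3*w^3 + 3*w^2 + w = (w + 1)*(w^3 + 2*w^2 + w) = (w + 1)^2*(w^2 + w) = (w + 1)^3*(w)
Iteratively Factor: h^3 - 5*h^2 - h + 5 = (h + 1)*(h^2 - 6*h + 5) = (h - 5)*(h + 1)*(h - 1)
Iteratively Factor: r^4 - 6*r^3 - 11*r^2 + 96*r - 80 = (r - 1)*(r^3 - 5*r^2 - 16*r + 80) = (r - 5)*(r - 1)*(r^2 - 16) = (r - 5)*(r - 4)*(r - 1)*(r + 4)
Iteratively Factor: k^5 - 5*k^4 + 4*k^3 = (k - 4)*(k^4 - k^3) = (k - 4)*(k - 1)*(k^3) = k*(k - 4)*(k - 1)*(k^2) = k^2*(k - 4)*(k - 1)*(k)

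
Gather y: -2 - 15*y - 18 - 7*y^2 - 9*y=-7*y^2 - 24*y - 20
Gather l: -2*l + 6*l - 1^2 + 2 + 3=4*l + 4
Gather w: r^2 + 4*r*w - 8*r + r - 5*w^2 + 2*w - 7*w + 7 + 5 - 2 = r^2 - 7*r - 5*w^2 + w*(4*r - 5) + 10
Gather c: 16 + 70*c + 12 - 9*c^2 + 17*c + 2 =-9*c^2 + 87*c + 30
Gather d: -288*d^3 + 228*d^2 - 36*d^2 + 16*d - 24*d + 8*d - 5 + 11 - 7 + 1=-288*d^3 + 192*d^2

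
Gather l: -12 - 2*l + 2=-2*l - 10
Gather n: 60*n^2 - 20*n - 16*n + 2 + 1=60*n^2 - 36*n + 3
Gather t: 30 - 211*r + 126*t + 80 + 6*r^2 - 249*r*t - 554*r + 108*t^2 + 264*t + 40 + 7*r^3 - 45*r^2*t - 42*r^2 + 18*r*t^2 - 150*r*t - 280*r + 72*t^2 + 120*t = 7*r^3 - 36*r^2 - 1045*r + t^2*(18*r + 180) + t*(-45*r^2 - 399*r + 510) + 150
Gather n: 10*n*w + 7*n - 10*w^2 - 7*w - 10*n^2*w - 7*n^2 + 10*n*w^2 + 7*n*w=n^2*(-10*w - 7) + n*(10*w^2 + 17*w + 7) - 10*w^2 - 7*w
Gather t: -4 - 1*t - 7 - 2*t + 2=-3*t - 9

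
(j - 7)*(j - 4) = j^2 - 11*j + 28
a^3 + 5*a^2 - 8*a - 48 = (a - 3)*(a + 4)^2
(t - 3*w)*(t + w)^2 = t^3 - t^2*w - 5*t*w^2 - 3*w^3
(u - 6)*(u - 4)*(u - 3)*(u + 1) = u^4 - 12*u^3 + 41*u^2 - 18*u - 72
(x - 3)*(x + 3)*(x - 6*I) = x^3 - 6*I*x^2 - 9*x + 54*I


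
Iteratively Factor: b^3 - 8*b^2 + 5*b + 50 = (b - 5)*(b^2 - 3*b - 10) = (b - 5)^2*(b + 2)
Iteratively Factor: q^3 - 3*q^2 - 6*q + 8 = (q + 2)*(q^2 - 5*q + 4) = (q - 1)*(q + 2)*(q - 4)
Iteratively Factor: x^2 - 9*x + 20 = (x - 5)*(x - 4)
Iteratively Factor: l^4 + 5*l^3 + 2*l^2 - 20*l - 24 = (l + 2)*(l^3 + 3*l^2 - 4*l - 12) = (l - 2)*(l + 2)*(l^2 + 5*l + 6) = (l - 2)*(l + 2)^2*(l + 3)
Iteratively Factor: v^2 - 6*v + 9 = (v - 3)*(v - 3)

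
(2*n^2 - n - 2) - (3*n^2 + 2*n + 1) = -n^2 - 3*n - 3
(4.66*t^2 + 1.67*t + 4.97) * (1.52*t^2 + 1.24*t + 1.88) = 7.0832*t^4 + 8.3168*t^3 + 18.386*t^2 + 9.3024*t + 9.3436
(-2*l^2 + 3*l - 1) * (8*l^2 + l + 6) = -16*l^4 + 22*l^3 - 17*l^2 + 17*l - 6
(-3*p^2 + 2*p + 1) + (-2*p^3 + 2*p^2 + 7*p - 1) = -2*p^3 - p^2 + 9*p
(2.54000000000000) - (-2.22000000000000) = 4.76000000000000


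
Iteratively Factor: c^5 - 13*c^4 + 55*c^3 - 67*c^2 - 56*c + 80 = (c - 5)*(c^4 - 8*c^3 + 15*c^2 + 8*c - 16) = (c - 5)*(c - 1)*(c^3 - 7*c^2 + 8*c + 16) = (c - 5)*(c - 4)*(c - 1)*(c^2 - 3*c - 4) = (c - 5)*(c - 4)^2*(c - 1)*(c + 1)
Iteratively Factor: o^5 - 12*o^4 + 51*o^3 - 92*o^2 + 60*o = (o)*(o^4 - 12*o^3 + 51*o^2 - 92*o + 60) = o*(o - 2)*(o^3 - 10*o^2 + 31*o - 30) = o*(o - 2)^2*(o^2 - 8*o + 15) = o*(o - 5)*(o - 2)^2*(o - 3)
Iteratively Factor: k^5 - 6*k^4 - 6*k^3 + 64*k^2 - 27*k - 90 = (k + 1)*(k^4 - 7*k^3 + k^2 + 63*k - 90) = (k - 3)*(k + 1)*(k^3 - 4*k^2 - 11*k + 30) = (k - 3)*(k + 1)*(k + 3)*(k^2 - 7*k + 10) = (k - 3)*(k - 2)*(k + 1)*(k + 3)*(k - 5)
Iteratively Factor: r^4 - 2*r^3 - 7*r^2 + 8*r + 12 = (r + 1)*(r^3 - 3*r^2 - 4*r + 12) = (r - 2)*(r + 1)*(r^2 - r - 6) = (r - 3)*(r - 2)*(r + 1)*(r + 2)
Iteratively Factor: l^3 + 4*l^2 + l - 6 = (l + 3)*(l^2 + l - 2) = (l + 2)*(l + 3)*(l - 1)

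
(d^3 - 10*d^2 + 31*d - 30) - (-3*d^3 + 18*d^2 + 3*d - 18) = 4*d^3 - 28*d^2 + 28*d - 12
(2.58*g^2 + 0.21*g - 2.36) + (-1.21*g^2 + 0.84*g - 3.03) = 1.37*g^2 + 1.05*g - 5.39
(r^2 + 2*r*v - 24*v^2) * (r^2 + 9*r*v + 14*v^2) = r^4 + 11*r^3*v + 8*r^2*v^2 - 188*r*v^3 - 336*v^4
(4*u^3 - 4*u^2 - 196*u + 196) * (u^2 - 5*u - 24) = 4*u^5 - 24*u^4 - 272*u^3 + 1272*u^2 + 3724*u - 4704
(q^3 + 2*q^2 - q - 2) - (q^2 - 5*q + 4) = q^3 + q^2 + 4*q - 6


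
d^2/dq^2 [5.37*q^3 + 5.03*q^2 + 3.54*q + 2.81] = 32.22*q + 10.06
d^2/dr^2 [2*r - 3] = 0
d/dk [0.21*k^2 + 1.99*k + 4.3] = 0.42*k + 1.99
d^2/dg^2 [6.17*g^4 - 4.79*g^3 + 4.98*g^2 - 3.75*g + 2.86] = 74.04*g^2 - 28.74*g + 9.96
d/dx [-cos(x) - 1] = sin(x)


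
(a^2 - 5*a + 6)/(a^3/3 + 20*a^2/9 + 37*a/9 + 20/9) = 9*(a^2 - 5*a + 6)/(3*a^3 + 20*a^2 + 37*a + 20)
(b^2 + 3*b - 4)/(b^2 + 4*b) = (b - 1)/b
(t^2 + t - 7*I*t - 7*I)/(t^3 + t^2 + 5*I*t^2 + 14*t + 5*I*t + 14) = (t - 7*I)/(t^2 + 5*I*t + 14)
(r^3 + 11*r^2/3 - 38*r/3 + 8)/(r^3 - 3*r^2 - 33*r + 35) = (r^2 + 14*r/3 - 8)/(r^2 - 2*r - 35)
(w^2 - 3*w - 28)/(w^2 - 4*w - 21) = (w + 4)/(w + 3)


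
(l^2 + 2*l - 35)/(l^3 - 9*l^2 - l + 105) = (l + 7)/(l^2 - 4*l - 21)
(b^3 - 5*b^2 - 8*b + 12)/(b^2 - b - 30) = (b^2 + b - 2)/(b + 5)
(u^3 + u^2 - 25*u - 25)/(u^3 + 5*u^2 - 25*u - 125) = (u + 1)/(u + 5)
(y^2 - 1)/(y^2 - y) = (y + 1)/y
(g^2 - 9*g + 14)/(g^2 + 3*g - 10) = (g - 7)/(g + 5)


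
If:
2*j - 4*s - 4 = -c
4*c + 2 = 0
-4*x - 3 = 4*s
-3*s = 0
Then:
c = -1/2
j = 9/4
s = 0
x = -3/4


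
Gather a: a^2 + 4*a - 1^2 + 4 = a^2 + 4*a + 3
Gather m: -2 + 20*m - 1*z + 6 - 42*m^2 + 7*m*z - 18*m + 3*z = -42*m^2 + m*(7*z + 2) + 2*z + 4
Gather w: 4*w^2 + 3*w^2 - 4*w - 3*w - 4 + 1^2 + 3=7*w^2 - 7*w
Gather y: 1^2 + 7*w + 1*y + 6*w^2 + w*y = 6*w^2 + 7*w + y*(w + 1) + 1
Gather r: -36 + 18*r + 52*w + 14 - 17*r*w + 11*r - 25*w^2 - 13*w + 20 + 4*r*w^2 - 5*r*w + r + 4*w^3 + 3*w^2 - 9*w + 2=r*(4*w^2 - 22*w + 30) + 4*w^3 - 22*w^2 + 30*w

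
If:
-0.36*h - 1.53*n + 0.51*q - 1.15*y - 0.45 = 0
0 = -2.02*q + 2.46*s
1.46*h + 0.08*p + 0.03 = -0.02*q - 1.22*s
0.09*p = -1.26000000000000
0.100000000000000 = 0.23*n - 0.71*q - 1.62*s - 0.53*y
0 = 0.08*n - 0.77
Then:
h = -1.96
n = 9.62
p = -14.00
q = 3.86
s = 3.17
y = -10.87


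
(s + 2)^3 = s^3 + 6*s^2 + 12*s + 8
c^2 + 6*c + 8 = (c + 2)*(c + 4)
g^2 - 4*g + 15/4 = (g - 5/2)*(g - 3/2)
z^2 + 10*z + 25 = (z + 5)^2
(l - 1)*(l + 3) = l^2 + 2*l - 3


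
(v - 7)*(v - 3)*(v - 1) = v^3 - 11*v^2 + 31*v - 21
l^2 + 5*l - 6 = (l - 1)*(l + 6)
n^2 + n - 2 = (n - 1)*(n + 2)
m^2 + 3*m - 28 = (m - 4)*(m + 7)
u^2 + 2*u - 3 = (u - 1)*(u + 3)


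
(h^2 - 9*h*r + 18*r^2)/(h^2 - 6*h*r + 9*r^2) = (-h + 6*r)/(-h + 3*r)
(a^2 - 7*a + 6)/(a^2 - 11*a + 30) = (a - 1)/(a - 5)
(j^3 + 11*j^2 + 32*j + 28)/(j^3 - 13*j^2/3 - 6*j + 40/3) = 3*(j^2 + 9*j + 14)/(3*j^2 - 19*j + 20)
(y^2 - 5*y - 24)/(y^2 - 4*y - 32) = (y + 3)/(y + 4)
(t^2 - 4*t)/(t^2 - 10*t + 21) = t*(t - 4)/(t^2 - 10*t + 21)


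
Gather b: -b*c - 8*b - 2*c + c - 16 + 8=b*(-c - 8) - c - 8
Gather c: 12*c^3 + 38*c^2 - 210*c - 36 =12*c^3 + 38*c^2 - 210*c - 36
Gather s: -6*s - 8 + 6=-6*s - 2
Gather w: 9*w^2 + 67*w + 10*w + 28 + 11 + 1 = 9*w^2 + 77*w + 40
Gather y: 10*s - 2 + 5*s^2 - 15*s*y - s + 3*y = 5*s^2 + 9*s + y*(3 - 15*s) - 2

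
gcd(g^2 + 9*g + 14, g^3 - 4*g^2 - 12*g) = g + 2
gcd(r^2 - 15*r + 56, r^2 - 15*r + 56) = r^2 - 15*r + 56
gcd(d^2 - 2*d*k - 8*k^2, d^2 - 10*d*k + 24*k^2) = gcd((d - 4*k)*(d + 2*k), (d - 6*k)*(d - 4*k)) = d - 4*k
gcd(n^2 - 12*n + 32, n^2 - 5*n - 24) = n - 8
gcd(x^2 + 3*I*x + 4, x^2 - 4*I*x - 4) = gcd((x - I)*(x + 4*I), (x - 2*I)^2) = 1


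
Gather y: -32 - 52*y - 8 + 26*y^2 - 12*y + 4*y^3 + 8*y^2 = 4*y^3 + 34*y^2 - 64*y - 40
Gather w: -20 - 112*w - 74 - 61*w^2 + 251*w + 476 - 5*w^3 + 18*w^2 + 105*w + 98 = -5*w^3 - 43*w^2 + 244*w + 480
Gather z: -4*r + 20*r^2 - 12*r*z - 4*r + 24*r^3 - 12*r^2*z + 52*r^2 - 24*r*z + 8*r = 24*r^3 + 72*r^2 + z*(-12*r^2 - 36*r)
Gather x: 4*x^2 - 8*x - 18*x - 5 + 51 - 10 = 4*x^2 - 26*x + 36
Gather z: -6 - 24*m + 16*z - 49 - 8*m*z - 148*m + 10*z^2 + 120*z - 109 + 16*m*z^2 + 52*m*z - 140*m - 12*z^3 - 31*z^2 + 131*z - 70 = -312*m - 12*z^3 + z^2*(16*m - 21) + z*(44*m + 267) - 234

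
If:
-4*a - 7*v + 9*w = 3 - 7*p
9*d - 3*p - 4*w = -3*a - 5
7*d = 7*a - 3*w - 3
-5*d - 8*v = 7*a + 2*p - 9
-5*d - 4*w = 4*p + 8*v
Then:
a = 27857/5979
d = -4552/5979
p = -68690/5979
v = 2369/5979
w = 23214/1993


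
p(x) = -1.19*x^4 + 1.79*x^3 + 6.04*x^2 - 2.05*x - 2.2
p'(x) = -4.76*x^3 + 5.37*x^2 + 12.08*x - 2.05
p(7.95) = -3490.87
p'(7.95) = -1958.33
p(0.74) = -0.04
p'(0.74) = 7.90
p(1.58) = 9.28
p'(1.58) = 11.67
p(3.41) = -28.88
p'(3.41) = -87.16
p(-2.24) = -17.38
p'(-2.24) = 51.33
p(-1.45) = 2.75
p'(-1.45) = 6.24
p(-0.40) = -0.56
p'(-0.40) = -5.72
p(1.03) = 2.71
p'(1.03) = 10.89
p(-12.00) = -26876.80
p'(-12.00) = 8851.55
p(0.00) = -2.20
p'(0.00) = -2.05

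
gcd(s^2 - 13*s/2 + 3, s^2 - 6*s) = s - 6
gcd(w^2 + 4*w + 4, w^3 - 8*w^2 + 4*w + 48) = w + 2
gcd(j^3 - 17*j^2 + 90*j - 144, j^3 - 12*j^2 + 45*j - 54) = j^2 - 9*j + 18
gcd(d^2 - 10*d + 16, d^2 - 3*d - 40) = d - 8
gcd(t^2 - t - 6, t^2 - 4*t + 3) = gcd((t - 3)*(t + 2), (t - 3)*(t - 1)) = t - 3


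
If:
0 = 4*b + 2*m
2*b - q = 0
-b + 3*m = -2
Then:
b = 2/7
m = -4/7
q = 4/7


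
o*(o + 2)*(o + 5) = o^3 + 7*o^2 + 10*o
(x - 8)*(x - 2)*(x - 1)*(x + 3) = x^4 - 8*x^3 - 7*x^2 + 62*x - 48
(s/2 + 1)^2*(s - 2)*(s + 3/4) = s^4/4 + 11*s^3/16 - 5*s^2/8 - 11*s/4 - 3/2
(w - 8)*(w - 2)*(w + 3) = w^3 - 7*w^2 - 14*w + 48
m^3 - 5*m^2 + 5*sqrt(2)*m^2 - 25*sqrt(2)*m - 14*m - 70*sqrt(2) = (m - 7)*(m + 2)*(m + 5*sqrt(2))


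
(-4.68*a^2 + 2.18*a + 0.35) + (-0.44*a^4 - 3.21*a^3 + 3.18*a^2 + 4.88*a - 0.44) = -0.44*a^4 - 3.21*a^3 - 1.5*a^2 + 7.06*a - 0.09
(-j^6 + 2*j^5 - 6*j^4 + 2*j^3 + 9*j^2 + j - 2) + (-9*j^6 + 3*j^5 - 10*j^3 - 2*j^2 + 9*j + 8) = -10*j^6 + 5*j^5 - 6*j^4 - 8*j^3 + 7*j^2 + 10*j + 6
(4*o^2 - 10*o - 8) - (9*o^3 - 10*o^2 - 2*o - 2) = -9*o^3 + 14*o^2 - 8*o - 6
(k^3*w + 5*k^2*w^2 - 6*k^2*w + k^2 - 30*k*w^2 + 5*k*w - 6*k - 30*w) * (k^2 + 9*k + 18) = k^5*w + 5*k^4*w^2 + 3*k^4*w + k^4 + 15*k^3*w^2 - 31*k^3*w + 3*k^3 - 180*k^2*w^2 - 93*k^2*w - 36*k^2 - 540*k*w^2 - 180*k*w - 108*k - 540*w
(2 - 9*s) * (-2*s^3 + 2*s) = 18*s^4 - 4*s^3 - 18*s^2 + 4*s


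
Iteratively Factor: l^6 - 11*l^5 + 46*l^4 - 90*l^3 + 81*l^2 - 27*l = (l - 1)*(l^5 - 10*l^4 + 36*l^3 - 54*l^2 + 27*l) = (l - 3)*(l - 1)*(l^4 - 7*l^3 + 15*l^2 - 9*l) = l*(l - 3)*(l - 1)*(l^3 - 7*l^2 + 15*l - 9) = l*(l - 3)^2*(l - 1)*(l^2 - 4*l + 3) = l*(l - 3)^3*(l - 1)*(l - 1)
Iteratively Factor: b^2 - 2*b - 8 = (b - 4)*(b + 2)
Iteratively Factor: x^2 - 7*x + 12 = (x - 3)*(x - 4)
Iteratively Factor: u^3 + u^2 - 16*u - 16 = (u + 4)*(u^2 - 3*u - 4) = (u - 4)*(u + 4)*(u + 1)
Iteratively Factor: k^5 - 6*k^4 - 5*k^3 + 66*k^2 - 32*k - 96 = (k - 2)*(k^4 - 4*k^3 - 13*k^2 + 40*k + 48) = (k - 2)*(k + 3)*(k^3 - 7*k^2 + 8*k + 16) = (k - 4)*(k - 2)*(k + 3)*(k^2 - 3*k - 4) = (k - 4)^2*(k - 2)*(k + 3)*(k + 1)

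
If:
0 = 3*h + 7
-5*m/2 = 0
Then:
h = -7/3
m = 0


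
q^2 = q^2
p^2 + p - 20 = (p - 4)*(p + 5)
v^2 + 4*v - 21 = (v - 3)*(v + 7)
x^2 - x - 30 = (x - 6)*(x + 5)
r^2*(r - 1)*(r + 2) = r^4 + r^3 - 2*r^2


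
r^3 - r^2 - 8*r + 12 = (r - 2)^2*(r + 3)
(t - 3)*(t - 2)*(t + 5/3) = t^3 - 10*t^2/3 - 7*t/3 + 10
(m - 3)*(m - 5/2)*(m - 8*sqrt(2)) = m^3 - 8*sqrt(2)*m^2 - 11*m^2/2 + 15*m/2 + 44*sqrt(2)*m - 60*sqrt(2)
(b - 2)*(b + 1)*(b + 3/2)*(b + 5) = b^4 + 11*b^3/2 - b^2 - 41*b/2 - 15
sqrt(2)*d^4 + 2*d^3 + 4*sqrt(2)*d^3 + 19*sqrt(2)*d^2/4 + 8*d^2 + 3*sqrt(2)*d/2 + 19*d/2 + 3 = (d + 3/2)*(d + 2)*(d + sqrt(2))*(sqrt(2)*d + sqrt(2)/2)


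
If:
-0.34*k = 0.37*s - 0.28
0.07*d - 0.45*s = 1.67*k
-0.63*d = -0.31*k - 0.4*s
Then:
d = 0.50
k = -0.24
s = 0.98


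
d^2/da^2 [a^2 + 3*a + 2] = 2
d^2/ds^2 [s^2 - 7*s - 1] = 2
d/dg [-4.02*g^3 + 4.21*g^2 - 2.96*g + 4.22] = -12.06*g^2 + 8.42*g - 2.96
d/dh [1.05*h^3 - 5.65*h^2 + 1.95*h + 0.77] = 3.15*h^2 - 11.3*h + 1.95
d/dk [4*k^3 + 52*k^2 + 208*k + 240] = 12*k^2 + 104*k + 208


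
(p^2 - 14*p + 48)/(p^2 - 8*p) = (p - 6)/p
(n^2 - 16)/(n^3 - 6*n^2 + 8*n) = (n + 4)/(n*(n - 2))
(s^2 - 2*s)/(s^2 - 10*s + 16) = s/(s - 8)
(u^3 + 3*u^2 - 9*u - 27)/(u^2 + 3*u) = u - 9/u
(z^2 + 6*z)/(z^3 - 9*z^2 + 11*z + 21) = z*(z + 6)/(z^3 - 9*z^2 + 11*z + 21)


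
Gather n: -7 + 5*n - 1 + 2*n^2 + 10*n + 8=2*n^2 + 15*n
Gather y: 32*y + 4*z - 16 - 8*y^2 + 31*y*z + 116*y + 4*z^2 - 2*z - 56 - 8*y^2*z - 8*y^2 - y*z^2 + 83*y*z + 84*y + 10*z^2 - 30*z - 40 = y^2*(-8*z - 16) + y*(-z^2 + 114*z + 232) + 14*z^2 - 28*z - 112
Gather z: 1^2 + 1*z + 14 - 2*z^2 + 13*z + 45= -2*z^2 + 14*z + 60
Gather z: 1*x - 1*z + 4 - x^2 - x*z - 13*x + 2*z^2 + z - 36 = -x^2 - x*z - 12*x + 2*z^2 - 32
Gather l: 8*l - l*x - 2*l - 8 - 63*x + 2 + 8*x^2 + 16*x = l*(6 - x) + 8*x^2 - 47*x - 6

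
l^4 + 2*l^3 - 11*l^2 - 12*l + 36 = (l - 2)^2*(l + 3)^2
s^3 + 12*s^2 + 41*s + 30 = (s + 1)*(s + 5)*(s + 6)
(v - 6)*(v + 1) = v^2 - 5*v - 6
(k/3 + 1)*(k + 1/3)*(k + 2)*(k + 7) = k^4/3 + 37*k^3/9 + 15*k^2 + 167*k/9 + 14/3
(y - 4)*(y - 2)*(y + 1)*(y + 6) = y^4 + y^3 - 28*y^2 + 20*y + 48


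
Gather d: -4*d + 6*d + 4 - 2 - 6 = 2*d - 4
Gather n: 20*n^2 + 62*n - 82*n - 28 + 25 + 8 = 20*n^2 - 20*n + 5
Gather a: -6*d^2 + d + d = -6*d^2 + 2*d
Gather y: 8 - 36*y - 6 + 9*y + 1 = 3 - 27*y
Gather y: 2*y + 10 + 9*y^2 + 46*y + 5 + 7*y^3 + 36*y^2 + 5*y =7*y^3 + 45*y^2 + 53*y + 15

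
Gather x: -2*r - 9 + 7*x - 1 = -2*r + 7*x - 10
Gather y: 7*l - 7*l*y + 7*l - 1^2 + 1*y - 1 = 14*l + y*(1 - 7*l) - 2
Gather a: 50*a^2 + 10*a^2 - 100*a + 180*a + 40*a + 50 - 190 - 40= 60*a^2 + 120*a - 180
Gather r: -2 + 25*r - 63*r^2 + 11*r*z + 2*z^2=-63*r^2 + r*(11*z + 25) + 2*z^2 - 2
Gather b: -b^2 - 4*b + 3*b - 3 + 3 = -b^2 - b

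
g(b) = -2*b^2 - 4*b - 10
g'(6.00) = -28.00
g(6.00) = -106.00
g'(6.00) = -28.00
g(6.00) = -106.00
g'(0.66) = -6.64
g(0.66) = -13.51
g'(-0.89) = -0.44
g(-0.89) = -8.02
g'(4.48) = -21.92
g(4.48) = -68.06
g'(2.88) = -15.52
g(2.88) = -38.11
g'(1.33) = -9.32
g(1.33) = -18.86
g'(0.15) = -4.60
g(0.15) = -10.64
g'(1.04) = -8.16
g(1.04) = -16.32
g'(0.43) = -5.72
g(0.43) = -12.09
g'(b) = -4*b - 4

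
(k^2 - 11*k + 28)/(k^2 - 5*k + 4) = (k - 7)/(k - 1)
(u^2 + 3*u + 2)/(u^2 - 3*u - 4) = (u + 2)/(u - 4)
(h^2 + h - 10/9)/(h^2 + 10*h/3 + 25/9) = (3*h - 2)/(3*h + 5)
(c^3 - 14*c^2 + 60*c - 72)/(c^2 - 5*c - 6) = (c^2 - 8*c + 12)/(c + 1)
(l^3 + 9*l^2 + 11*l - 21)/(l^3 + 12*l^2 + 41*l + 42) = (l - 1)/(l + 2)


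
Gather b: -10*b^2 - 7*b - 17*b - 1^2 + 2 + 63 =-10*b^2 - 24*b + 64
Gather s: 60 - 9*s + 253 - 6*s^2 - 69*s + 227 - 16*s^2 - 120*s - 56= -22*s^2 - 198*s + 484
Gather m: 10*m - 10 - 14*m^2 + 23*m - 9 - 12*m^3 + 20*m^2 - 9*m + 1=-12*m^3 + 6*m^2 + 24*m - 18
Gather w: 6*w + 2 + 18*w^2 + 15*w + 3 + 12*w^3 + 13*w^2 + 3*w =12*w^3 + 31*w^2 + 24*w + 5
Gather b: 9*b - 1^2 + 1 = 9*b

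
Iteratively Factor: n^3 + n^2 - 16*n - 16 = (n - 4)*(n^2 + 5*n + 4) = (n - 4)*(n + 4)*(n + 1)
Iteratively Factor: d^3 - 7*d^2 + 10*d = (d - 5)*(d^2 - 2*d) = d*(d - 5)*(d - 2)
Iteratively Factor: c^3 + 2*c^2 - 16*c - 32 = (c + 4)*(c^2 - 2*c - 8) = (c + 2)*(c + 4)*(c - 4)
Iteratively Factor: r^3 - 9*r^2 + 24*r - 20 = (r - 5)*(r^2 - 4*r + 4) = (r - 5)*(r - 2)*(r - 2)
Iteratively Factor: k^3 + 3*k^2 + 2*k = (k)*(k^2 + 3*k + 2) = k*(k + 1)*(k + 2)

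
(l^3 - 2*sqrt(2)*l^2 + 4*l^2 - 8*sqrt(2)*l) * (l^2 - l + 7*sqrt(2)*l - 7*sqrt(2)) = l^5 + 3*l^4 + 5*sqrt(2)*l^4 - 32*l^3 + 15*sqrt(2)*l^3 - 84*l^2 - 20*sqrt(2)*l^2 + 112*l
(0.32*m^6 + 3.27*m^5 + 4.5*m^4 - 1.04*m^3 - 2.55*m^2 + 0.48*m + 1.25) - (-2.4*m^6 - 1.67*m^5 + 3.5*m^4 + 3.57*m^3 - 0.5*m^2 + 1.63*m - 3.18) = 2.72*m^6 + 4.94*m^5 + 1.0*m^4 - 4.61*m^3 - 2.05*m^2 - 1.15*m + 4.43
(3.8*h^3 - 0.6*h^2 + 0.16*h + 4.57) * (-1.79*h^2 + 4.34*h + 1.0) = -6.802*h^5 + 17.566*h^4 + 0.9096*h^3 - 8.0859*h^2 + 19.9938*h + 4.57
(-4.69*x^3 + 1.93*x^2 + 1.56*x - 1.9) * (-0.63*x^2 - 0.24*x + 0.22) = 2.9547*x^5 - 0.0902999999999998*x^4 - 2.4778*x^3 + 1.2472*x^2 + 0.7992*x - 0.418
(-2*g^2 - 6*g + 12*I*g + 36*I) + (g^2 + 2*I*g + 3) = -g^2 - 6*g + 14*I*g + 3 + 36*I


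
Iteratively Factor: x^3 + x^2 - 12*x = (x - 3)*(x^2 + 4*x) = (x - 3)*(x + 4)*(x)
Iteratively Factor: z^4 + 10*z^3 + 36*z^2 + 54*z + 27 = (z + 1)*(z^3 + 9*z^2 + 27*z + 27) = (z + 1)*(z + 3)*(z^2 + 6*z + 9) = (z + 1)*(z + 3)^2*(z + 3)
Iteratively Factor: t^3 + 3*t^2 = (t + 3)*(t^2) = t*(t + 3)*(t)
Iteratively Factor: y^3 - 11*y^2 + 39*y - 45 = (y - 5)*(y^2 - 6*y + 9) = (y - 5)*(y - 3)*(y - 3)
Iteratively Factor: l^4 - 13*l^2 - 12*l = (l + 3)*(l^3 - 3*l^2 - 4*l) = l*(l + 3)*(l^2 - 3*l - 4) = l*(l + 1)*(l + 3)*(l - 4)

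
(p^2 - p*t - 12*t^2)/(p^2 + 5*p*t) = (p^2 - p*t - 12*t^2)/(p*(p + 5*t))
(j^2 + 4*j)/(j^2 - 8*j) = (j + 4)/(j - 8)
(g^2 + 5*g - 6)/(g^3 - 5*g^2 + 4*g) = (g + 6)/(g*(g - 4))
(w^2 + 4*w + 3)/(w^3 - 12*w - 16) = (w^2 + 4*w + 3)/(w^3 - 12*w - 16)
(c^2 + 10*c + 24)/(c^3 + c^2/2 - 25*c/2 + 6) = 2*(c + 6)/(2*c^2 - 7*c + 3)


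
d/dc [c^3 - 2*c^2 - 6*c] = 3*c^2 - 4*c - 6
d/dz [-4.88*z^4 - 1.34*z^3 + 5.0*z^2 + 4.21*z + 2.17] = -19.52*z^3 - 4.02*z^2 + 10.0*z + 4.21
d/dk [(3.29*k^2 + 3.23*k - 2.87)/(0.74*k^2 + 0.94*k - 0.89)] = (0.7024*k^2 - 1.6086*k - 0.1769)/(0.5476*k^4 + 1.3912*k^3 - 0.4336*k^2 - 1.6732*k + 0.7921)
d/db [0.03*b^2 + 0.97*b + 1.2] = 0.06*b + 0.97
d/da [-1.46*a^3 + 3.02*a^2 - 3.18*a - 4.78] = -4.38*a^2 + 6.04*a - 3.18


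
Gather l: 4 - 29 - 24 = -49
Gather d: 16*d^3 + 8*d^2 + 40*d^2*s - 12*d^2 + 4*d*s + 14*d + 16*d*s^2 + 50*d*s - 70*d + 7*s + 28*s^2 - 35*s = 16*d^3 + d^2*(40*s - 4) + d*(16*s^2 + 54*s - 56) + 28*s^2 - 28*s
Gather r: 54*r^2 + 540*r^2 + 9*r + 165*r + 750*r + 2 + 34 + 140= 594*r^2 + 924*r + 176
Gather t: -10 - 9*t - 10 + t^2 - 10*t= t^2 - 19*t - 20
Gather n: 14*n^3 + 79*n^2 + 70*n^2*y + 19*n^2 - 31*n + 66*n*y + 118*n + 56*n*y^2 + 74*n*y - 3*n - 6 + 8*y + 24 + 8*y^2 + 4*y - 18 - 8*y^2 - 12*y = 14*n^3 + n^2*(70*y + 98) + n*(56*y^2 + 140*y + 84)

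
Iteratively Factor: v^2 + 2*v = (v + 2)*(v)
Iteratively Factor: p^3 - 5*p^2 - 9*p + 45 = (p - 5)*(p^2 - 9) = (p - 5)*(p - 3)*(p + 3)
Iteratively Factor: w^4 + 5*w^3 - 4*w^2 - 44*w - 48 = (w - 3)*(w^3 + 8*w^2 + 20*w + 16) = (w - 3)*(w + 2)*(w^2 + 6*w + 8) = (w - 3)*(w + 2)*(w + 4)*(w + 2)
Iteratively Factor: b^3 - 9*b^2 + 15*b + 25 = (b + 1)*(b^2 - 10*b + 25) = (b - 5)*(b + 1)*(b - 5)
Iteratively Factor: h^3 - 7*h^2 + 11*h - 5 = (h - 5)*(h^2 - 2*h + 1) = (h - 5)*(h - 1)*(h - 1)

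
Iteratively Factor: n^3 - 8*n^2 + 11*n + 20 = (n + 1)*(n^2 - 9*n + 20) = (n - 4)*(n + 1)*(n - 5)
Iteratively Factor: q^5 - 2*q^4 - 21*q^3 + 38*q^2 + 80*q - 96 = (q + 4)*(q^4 - 6*q^3 + 3*q^2 + 26*q - 24) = (q - 3)*(q + 4)*(q^3 - 3*q^2 - 6*q + 8) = (q - 3)*(q + 2)*(q + 4)*(q^2 - 5*q + 4) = (q - 3)*(q - 1)*(q + 2)*(q + 4)*(q - 4)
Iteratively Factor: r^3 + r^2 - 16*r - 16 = (r + 1)*(r^2 - 16) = (r + 1)*(r + 4)*(r - 4)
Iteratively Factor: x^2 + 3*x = (x + 3)*(x)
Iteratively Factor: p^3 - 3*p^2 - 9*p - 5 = (p - 5)*(p^2 + 2*p + 1) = (p - 5)*(p + 1)*(p + 1)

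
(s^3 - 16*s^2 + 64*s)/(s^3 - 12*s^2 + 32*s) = (s - 8)/(s - 4)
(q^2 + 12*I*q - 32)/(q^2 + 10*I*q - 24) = (q + 8*I)/(q + 6*I)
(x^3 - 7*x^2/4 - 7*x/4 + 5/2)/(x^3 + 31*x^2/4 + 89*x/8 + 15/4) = 2*(x^2 - 3*x + 2)/(2*x^2 + 13*x + 6)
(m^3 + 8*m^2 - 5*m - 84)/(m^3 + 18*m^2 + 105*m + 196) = (m - 3)/(m + 7)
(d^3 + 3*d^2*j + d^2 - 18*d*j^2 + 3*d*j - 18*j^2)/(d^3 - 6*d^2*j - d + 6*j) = (d^2 + 3*d*j - 18*j^2)/(d^2 - 6*d*j - d + 6*j)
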